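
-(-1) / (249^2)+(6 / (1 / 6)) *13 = 29016469 / 62001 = 468.00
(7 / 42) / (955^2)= 1 / 5472150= 0.00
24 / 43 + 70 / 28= 263 / 86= 3.06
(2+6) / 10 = 4 / 5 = 0.80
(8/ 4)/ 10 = 1/ 5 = 0.20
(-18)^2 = 324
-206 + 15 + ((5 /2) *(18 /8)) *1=-1483 /8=-185.38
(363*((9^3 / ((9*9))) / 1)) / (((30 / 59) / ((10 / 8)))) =64251 / 8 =8031.38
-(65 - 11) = -54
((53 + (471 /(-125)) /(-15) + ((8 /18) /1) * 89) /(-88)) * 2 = -23729 /11250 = -2.11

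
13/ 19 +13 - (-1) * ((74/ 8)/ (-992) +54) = 5102145/ 75392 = 67.67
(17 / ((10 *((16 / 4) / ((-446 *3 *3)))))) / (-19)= 34119 / 380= 89.79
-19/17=-1.12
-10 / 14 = -5 / 7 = -0.71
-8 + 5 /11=-83 /11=-7.55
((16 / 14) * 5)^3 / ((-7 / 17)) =-1088000 / 2401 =-453.14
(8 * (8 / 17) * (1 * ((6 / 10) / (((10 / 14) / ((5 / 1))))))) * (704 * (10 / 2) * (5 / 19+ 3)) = 58662912 / 323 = 181618.92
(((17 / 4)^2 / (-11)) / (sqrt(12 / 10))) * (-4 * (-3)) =-289 * sqrt(30) / 88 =-17.99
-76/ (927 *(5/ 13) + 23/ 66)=-65208/ 306209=-0.21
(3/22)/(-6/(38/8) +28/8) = 57/935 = 0.06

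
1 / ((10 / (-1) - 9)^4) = 1 / 130321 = 0.00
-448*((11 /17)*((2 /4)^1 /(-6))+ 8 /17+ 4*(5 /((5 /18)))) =-97328 /3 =-32442.67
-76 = -76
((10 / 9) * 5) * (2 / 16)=25 / 36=0.69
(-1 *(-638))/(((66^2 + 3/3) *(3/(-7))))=-4466/13071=-0.34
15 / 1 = 15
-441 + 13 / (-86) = -37939 / 86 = -441.15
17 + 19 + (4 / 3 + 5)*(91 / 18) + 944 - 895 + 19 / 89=563417 / 4806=117.23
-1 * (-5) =5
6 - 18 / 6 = 3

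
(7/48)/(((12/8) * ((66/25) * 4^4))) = 175/1216512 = 0.00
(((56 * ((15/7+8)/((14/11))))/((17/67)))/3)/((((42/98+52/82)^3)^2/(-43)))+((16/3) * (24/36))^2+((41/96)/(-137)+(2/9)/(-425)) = -84990073728651322632700579/4859633551414144500000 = -17488.99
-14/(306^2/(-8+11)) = -7/15606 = -0.00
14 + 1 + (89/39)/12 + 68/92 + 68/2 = 537439/10764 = 49.93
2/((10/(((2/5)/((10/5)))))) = 1/25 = 0.04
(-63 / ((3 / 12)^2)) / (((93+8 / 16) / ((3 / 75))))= -2016 / 4675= -0.43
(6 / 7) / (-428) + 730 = 1093537 / 1498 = 730.00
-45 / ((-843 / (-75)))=-1125 / 281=-4.00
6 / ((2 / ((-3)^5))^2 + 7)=354294 / 413347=0.86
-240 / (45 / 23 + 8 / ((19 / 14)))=-104880 / 3431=-30.57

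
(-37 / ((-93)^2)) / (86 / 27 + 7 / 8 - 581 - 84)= 888 / 137195243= 0.00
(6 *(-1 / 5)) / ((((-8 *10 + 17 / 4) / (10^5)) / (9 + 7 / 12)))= 4600000 / 303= 15181.52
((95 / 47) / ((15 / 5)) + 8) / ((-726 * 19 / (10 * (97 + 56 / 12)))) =-1865075 / 2917431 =-0.64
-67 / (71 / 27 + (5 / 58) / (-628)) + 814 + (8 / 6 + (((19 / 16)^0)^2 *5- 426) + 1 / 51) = 16216188904 / 43961473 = 368.87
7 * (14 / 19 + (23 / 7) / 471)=46595 / 8949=5.21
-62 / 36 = -31 / 18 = -1.72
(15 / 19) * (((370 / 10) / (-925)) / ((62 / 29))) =-87 / 5890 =-0.01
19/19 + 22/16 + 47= 395/8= 49.38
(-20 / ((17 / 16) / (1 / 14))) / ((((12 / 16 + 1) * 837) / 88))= -56320 / 697221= -0.08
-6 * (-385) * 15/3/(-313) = -11550/313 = -36.90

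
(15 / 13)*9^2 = 1215 / 13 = 93.46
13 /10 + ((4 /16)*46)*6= 703 /10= 70.30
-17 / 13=-1.31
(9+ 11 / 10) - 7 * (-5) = 451 / 10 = 45.10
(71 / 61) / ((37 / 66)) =4686 / 2257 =2.08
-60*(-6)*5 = 1800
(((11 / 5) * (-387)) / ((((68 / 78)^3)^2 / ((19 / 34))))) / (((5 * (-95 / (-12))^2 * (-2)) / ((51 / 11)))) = 36767353558689 / 4586138110000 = 8.02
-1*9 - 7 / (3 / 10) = -97 / 3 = -32.33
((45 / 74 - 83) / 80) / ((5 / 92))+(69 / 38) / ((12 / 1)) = -1321557 / 70300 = -18.80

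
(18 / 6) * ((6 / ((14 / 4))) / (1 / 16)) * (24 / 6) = 2304 / 7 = 329.14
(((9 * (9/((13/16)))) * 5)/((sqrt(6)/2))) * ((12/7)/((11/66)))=155520 * sqrt(6)/91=4186.20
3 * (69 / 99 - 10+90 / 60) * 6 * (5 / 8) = -87.78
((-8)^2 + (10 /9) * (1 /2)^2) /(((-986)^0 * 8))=1157 /144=8.03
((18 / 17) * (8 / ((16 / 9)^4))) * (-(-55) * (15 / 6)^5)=10149046875 / 2228224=4554.77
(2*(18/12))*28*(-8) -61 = -733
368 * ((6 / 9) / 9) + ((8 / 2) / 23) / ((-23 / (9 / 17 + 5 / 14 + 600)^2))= -546694444883 / 202261563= -2702.91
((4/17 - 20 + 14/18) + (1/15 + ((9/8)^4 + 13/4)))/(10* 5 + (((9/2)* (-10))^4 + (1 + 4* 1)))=-44082659/12849234739200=-0.00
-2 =-2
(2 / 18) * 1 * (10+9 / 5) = 1.31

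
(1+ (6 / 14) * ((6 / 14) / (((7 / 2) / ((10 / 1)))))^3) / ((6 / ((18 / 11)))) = 4414629 / 9058973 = 0.49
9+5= 14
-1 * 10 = -10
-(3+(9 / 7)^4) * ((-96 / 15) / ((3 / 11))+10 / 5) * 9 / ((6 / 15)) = 949716 / 343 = 2768.85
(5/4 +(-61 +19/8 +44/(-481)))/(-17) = 221131/65416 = 3.38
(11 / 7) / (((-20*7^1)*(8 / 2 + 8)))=-11 / 11760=-0.00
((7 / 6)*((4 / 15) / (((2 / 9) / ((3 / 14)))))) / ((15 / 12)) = 6 / 25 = 0.24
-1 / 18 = -0.06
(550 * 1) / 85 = 110 / 17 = 6.47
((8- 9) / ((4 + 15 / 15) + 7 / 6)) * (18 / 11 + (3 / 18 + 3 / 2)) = -218 / 407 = -0.54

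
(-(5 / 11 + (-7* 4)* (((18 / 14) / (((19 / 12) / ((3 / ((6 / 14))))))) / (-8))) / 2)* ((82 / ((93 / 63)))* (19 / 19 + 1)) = -1130.37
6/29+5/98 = 733/2842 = 0.26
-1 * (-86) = 86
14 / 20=7 / 10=0.70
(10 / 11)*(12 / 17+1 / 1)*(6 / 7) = 1740 / 1309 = 1.33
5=5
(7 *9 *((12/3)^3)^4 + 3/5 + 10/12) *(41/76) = 570204591.93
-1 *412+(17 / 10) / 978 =-4029343 / 9780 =-412.00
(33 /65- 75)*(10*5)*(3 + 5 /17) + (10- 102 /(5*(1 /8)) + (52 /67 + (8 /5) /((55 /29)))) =-50576979386 /4071925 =-12420.90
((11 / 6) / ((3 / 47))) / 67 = 517 / 1206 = 0.43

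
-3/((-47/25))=75/47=1.60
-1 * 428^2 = -183184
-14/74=-7/37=-0.19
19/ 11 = 1.73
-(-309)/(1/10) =3090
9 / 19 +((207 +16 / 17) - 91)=37925 / 323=117.41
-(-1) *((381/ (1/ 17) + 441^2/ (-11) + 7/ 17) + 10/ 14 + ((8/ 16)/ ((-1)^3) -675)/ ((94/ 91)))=-2917643705/ 246092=-11855.91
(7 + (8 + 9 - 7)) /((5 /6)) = 102 /5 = 20.40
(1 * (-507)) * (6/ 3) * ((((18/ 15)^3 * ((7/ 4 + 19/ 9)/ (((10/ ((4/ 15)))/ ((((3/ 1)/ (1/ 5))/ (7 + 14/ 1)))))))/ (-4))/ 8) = 70473/ 17500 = 4.03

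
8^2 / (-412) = -16 / 103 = -0.16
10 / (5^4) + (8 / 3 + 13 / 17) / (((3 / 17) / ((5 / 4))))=109447 / 4500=24.32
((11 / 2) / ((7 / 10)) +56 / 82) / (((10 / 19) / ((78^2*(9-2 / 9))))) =866540.37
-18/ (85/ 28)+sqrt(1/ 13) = -504/ 85+sqrt(13)/ 13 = -5.65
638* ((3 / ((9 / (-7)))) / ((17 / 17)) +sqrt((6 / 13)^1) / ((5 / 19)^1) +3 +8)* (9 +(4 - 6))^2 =593978* sqrt(78) / 65 +812812 / 3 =351643.05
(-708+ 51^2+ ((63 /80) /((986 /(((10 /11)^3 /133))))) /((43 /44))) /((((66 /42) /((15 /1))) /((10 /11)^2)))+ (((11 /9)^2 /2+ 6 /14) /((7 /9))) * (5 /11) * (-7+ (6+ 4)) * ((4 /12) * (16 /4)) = 427280188004206930 /28606912728471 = 14936.26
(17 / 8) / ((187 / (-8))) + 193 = 2122 / 11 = 192.91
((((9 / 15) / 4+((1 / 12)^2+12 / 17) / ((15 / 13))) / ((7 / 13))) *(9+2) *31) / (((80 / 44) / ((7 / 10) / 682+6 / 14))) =82684063891 / 719712000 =114.88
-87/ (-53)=87/ 53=1.64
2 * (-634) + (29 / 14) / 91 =-1615403 / 1274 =-1267.98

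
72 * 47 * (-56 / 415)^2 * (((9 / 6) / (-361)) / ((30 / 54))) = -0.46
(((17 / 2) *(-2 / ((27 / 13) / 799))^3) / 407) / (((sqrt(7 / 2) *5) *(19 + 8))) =-37663.95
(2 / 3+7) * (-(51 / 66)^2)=-6647 / 1452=-4.58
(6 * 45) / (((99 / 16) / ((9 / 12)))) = 360 / 11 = 32.73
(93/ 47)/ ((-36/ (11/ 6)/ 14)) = -2387/ 1692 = -1.41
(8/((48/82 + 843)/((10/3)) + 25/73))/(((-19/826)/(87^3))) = -130237037572320/144111257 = -903725.64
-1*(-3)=3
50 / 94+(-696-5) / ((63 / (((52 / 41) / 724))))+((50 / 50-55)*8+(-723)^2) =522297.51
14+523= 537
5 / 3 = 1.67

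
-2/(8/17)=-17/4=-4.25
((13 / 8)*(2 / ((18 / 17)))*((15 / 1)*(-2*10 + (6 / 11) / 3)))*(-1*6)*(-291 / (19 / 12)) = -210296970 / 209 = -1006205.60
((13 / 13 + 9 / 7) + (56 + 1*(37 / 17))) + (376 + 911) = 160348 / 119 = 1347.46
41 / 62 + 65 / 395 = 4045 / 4898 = 0.83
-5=-5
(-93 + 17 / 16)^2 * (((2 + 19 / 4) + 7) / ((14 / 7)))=119011255 / 2048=58110.96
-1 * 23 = -23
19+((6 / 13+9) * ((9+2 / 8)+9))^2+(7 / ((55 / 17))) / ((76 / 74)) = 84310091621 / 2825680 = 29837.10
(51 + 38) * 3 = 267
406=406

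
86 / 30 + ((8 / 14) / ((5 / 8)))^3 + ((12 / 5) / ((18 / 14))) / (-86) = 19962197 / 5530875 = 3.61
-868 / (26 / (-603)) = 20130.92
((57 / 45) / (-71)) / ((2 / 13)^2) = -3211 / 4260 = -0.75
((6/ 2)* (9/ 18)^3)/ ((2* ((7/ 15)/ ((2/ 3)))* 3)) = 5/ 56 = 0.09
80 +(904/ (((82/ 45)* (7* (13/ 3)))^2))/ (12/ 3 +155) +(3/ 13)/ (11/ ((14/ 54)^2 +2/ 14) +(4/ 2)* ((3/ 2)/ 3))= 3376633479073006/ 42204655303265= 80.01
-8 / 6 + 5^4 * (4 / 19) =7424 / 57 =130.25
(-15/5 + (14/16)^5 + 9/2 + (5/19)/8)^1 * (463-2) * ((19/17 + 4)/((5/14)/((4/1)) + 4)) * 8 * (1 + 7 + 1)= 3218312538441/37871104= 84980.69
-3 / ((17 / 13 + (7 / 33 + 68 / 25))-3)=-32175 / 13297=-2.42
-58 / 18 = -29 / 9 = -3.22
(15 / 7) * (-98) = -210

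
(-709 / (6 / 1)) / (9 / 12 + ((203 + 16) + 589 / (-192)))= -22688 / 41603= -0.55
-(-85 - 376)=461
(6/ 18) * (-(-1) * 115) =115/ 3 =38.33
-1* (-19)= 19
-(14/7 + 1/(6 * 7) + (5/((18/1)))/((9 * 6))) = -13805/6804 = -2.03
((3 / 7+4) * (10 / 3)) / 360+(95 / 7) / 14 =5347 / 5292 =1.01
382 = 382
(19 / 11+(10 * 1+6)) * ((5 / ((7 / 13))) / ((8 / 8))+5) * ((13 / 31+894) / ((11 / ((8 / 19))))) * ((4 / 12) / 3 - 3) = -5355272000 / 213807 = -25047.22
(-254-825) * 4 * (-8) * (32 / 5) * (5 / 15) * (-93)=-34251776 / 5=-6850355.20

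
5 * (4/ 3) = 20/ 3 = 6.67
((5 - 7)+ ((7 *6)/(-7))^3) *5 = -1090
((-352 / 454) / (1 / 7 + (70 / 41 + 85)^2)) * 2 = -258874 / 1255137707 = -0.00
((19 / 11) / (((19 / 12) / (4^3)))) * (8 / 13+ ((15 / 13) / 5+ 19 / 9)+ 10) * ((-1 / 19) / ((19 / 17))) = -6597632 / 154869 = -42.60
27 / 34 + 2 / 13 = 419 / 442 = 0.95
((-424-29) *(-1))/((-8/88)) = -4983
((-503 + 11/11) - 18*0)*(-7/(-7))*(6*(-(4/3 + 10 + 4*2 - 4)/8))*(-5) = -28865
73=73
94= 94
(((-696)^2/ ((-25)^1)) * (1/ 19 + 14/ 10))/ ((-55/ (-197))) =-13169333376/ 130625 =-100817.86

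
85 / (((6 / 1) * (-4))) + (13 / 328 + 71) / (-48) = -5.02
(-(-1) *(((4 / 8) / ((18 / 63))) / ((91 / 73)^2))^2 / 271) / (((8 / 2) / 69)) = 1959478629 / 24272737216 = 0.08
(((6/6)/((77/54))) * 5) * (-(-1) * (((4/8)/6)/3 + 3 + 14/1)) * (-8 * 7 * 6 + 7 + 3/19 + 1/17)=-139497345/7106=-19630.92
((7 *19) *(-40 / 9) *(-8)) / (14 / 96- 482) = -680960 / 69387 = -9.81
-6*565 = -3390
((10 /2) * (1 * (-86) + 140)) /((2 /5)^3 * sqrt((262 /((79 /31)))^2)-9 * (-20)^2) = -1333125 /17742512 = -0.08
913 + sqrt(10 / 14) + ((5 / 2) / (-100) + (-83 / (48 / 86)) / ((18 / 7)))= sqrt(35) / 7 + 1847111 / 2160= 855.99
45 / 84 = 15 / 28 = 0.54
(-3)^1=-3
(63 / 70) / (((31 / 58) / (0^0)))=261 / 155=1.68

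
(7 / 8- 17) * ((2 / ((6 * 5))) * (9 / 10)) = -387 / 400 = -0.97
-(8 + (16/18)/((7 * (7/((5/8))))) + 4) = -5297/441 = -12.01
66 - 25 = 41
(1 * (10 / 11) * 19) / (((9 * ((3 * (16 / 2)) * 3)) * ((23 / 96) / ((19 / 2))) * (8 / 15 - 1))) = -36100 / 15939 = -2.26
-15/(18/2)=-5/3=-1.67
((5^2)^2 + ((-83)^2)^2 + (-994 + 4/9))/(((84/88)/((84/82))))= 18793349168/369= 50930485.55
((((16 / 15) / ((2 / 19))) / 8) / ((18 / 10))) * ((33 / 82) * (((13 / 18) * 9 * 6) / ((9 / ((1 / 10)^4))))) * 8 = 2717 / 2767500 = 0.00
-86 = -86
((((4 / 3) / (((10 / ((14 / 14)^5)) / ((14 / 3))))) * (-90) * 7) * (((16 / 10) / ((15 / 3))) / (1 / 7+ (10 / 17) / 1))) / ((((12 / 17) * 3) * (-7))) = 226576 / 19575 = 11.57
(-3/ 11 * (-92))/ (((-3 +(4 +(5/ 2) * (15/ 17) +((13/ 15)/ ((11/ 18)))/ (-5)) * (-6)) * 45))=-1955/ 135108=-0.01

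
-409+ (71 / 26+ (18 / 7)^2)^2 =-321.71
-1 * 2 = -2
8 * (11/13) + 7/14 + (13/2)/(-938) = 177113/24388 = 7.26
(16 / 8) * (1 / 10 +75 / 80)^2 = 6889 / 3200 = 2.15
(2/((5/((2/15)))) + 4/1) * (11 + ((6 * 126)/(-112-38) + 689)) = 5281696/1875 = 2816.90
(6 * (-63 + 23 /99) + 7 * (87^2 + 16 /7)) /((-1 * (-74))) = 1736539 /2442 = 711.11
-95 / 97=-0.98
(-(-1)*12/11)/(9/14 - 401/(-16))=1344/31669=0.04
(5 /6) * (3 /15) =1 /6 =0.17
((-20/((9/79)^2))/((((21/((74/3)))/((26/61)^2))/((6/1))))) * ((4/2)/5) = -789.20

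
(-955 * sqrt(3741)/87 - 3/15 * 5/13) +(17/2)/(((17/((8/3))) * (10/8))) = 193/195 - 955 * sqrt(3741)/87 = -670.41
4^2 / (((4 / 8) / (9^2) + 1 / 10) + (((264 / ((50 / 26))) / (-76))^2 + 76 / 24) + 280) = 584820000 / 10473234943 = 0.06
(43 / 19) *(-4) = -172 / 19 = -9.05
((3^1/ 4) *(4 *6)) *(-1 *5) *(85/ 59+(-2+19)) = -97920/ 59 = -1659.66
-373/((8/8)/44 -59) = 16412/2595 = 6.32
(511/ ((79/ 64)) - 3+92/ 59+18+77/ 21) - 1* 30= 5651938/ 13983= 404.20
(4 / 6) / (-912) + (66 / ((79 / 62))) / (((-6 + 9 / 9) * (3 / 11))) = -20525867 / 540360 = -37.99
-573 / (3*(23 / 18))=-3438 / 23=-149.48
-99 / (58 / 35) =-3465 / 58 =-59.74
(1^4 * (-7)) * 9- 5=-68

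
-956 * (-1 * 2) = 1912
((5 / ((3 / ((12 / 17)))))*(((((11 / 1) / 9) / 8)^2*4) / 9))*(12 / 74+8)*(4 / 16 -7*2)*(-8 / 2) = 5024525 / 917082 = 5.48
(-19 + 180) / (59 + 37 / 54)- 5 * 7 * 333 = -37555371 / 3223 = -11652.30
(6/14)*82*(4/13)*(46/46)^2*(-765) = -752760/91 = -8272.09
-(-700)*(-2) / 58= -700 / 29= -24.14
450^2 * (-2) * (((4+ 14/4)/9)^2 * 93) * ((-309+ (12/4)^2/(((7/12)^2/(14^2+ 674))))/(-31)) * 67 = 62884175343750/49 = 1283350517219.39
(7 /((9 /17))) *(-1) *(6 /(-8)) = 9.92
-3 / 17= -0.18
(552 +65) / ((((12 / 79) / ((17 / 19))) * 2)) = 828631 / 456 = 1817.17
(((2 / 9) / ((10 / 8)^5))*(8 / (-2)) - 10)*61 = -17655962 / 28125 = -627.77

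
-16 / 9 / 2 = -0.89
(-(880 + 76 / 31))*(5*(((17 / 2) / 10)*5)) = -581315 / 31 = -18752.10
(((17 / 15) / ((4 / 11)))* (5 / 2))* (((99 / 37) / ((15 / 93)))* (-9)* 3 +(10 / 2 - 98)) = -1559393 / 370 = -4214.58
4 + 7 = 11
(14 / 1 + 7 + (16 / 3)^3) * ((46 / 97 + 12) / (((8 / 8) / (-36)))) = -22568920 / 291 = -77556.43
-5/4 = -1.25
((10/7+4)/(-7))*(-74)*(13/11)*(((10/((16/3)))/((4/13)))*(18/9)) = 826.58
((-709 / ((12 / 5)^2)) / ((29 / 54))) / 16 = -53175 / 3712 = -14.33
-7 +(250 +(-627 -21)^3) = -272097549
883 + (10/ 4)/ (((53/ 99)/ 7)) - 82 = 88371/ 106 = 833.69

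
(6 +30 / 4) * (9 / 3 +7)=135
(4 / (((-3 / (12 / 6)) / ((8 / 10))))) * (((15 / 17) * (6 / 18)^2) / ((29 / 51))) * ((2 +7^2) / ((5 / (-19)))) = 10336 / 145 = 71.28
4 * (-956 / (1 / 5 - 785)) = 4780 / 981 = 4.87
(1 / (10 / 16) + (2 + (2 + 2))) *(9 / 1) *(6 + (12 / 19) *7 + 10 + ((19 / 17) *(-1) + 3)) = 129672 / 85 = 1525.55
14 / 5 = 2.80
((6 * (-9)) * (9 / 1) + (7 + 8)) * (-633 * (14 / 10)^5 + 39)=4953486276 / 3125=1585115.61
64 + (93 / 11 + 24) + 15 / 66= 2127 / 22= 96.68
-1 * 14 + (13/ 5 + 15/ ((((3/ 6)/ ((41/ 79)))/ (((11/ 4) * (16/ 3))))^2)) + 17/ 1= 325965844/ 93615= 3481.98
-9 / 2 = -4.50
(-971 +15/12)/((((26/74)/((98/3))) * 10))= -2344209/260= -9016.19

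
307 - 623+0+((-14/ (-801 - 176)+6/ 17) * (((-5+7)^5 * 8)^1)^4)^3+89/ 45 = 809247940004260512509408907860132596350701/ 206178306953805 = 3924990712944283990526075000.00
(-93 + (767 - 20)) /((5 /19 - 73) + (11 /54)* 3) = -223668 /24667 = -9.07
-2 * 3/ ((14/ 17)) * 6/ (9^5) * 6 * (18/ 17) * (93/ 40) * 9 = -31/ 315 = -0.10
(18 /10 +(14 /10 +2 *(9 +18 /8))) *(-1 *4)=-102.80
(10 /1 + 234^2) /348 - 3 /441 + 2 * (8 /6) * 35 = 2137469 /8526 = 250.70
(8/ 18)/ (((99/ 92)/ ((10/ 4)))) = 920/ 891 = 1.03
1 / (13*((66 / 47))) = 0.05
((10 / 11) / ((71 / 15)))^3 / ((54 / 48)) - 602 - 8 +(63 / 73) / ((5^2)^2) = -13258071213545167 / 21734816558125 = -609.99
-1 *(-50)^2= -2500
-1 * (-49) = 49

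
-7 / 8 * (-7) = 49 / 8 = 6.12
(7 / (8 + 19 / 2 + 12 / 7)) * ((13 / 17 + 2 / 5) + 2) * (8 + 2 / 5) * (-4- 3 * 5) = -78204 / 425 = -184.01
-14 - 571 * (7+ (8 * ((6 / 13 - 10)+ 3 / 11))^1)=38314.87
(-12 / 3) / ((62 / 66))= -132 / 31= -4.26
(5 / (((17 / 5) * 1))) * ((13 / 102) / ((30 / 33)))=715 / 3468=0.21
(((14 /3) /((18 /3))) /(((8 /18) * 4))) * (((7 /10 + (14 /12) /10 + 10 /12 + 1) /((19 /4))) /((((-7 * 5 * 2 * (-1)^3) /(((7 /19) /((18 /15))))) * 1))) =371 /346560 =0.00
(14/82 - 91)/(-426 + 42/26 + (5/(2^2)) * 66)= 96824/364449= 0.27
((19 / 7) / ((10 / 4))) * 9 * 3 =1026 / 35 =29.31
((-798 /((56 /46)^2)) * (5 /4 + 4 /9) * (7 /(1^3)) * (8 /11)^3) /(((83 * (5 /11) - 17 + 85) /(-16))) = 156956416 /422169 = 371.79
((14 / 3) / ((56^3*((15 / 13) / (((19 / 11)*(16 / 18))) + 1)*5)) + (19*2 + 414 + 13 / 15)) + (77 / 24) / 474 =8737035738037 / 19292444640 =452.87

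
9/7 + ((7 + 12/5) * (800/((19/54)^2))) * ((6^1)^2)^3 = 2834037945.66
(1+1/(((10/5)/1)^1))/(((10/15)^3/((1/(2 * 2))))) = 81/64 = 1.27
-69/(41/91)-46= -8165/41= -199.15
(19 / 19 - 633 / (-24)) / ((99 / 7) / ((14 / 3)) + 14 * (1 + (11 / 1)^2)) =147 / 9188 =0.02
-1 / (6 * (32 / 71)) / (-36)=71 / 6912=0.01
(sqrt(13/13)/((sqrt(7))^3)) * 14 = 2 * sqrt(7)/7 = 0.76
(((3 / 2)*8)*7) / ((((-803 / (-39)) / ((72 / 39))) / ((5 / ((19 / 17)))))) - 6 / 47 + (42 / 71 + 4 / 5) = 8899164416 / 254563045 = 34.96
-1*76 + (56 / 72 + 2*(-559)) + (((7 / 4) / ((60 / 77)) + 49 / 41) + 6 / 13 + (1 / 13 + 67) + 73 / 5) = -425069003 / 383760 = -1107.64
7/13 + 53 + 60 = 1476/13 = 113.54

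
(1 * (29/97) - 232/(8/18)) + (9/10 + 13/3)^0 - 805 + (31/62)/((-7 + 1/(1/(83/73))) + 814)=-1325.70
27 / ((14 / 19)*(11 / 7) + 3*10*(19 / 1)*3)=513 / 32512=0.02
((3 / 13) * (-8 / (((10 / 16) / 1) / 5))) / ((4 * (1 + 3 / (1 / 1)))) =-12 / 13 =-0.92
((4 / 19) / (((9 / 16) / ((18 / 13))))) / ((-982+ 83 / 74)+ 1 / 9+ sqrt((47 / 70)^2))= -1491840 / 2821485199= -0.00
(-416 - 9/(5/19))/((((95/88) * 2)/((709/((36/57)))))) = -17555549/75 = -234073.99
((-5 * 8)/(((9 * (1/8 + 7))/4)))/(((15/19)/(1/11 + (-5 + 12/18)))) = 35840/2673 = 13.41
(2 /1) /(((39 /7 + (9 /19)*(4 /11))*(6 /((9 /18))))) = 1463 /50418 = 0.03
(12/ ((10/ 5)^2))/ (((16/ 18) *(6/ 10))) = 45/ 8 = 5.62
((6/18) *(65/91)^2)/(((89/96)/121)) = 96800/4361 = 22.20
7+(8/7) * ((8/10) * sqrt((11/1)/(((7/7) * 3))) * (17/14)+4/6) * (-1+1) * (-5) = 7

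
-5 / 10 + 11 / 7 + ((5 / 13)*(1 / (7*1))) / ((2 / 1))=100 / 91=1.10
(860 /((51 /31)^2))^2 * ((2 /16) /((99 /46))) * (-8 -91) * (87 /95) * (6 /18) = -22779254988860 /128538819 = -177216.93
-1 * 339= -339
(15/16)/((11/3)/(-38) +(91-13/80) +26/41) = 175275/17083499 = 0.01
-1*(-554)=554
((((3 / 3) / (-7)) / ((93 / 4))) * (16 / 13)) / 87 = -64 / 736281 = -0.00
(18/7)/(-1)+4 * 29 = 794/7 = 113.43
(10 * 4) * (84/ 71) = 3360/ 71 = 47.32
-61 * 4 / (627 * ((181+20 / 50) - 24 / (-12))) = -0.00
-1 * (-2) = 2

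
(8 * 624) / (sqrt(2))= 2496 * sqrt(2)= 3529.88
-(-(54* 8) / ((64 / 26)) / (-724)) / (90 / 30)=-117 / 1448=-0.08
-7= -7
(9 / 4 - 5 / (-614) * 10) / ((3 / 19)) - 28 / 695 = 37702763 / 2560380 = 14.73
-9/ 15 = -3/ 5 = -0.60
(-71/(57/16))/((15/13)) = -14768/855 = -17.27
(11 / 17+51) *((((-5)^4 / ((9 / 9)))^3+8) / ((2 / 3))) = 321533213661 / 17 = 18913718450.65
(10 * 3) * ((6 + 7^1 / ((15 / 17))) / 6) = 69.67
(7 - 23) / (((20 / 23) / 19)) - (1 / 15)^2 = -78661 / 225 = -349.60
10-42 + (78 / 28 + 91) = 865 / 14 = 61.79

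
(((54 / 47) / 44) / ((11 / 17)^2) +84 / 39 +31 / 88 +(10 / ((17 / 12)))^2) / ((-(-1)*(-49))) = -14073523495 / 13161492344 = -1.07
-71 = -71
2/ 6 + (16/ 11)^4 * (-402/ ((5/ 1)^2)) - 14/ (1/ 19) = -370758341/ 1098075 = -337.64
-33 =-33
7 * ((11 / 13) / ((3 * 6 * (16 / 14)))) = 0.29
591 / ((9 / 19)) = 3743 / 3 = 1247.67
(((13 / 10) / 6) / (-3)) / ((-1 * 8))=13 / 1440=0.01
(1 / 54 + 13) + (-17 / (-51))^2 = 709 / 54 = 13.13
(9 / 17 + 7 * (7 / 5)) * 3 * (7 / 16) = 9219 / 680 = 13.56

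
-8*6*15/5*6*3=-2592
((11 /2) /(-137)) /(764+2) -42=-8815139 /209884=-42.00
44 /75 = 0.59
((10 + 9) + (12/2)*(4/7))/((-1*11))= -157/77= -2.04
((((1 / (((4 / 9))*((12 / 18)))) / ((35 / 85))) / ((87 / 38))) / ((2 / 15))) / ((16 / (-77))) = -479655 / 3712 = -129.22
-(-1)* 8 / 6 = 4 / 3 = 1.33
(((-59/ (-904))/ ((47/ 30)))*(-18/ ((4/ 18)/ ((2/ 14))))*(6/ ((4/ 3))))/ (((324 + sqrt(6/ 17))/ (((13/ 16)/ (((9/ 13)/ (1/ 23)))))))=-5560677135/ 16276775846464 + 4038255*sqrt(102)/ 65107103385856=-0.00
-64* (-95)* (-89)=-541120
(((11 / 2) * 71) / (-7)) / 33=-71 / 42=-1.69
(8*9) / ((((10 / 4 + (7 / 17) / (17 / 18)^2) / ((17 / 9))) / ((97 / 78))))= 64812296 / 1134939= 57.11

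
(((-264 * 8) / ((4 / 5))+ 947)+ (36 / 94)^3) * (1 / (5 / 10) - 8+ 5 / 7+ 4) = 225985509 / 103823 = 2176.64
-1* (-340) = 340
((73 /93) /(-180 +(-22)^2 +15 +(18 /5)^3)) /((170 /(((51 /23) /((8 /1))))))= 0.00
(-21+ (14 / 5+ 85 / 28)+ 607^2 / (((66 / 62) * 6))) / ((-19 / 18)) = -799324153 / 14630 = -54635.96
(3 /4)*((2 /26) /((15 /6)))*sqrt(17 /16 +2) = 21 /520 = 0.04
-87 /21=-4.14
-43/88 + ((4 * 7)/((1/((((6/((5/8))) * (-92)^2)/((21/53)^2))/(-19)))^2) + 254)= 50937476048697918187/2451695400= 20776429261.44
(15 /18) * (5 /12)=25 /72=0.35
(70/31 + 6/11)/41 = 956/13981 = 0.07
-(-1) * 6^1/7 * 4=24/7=3.43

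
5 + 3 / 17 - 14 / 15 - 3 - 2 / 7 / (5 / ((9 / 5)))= 10177 / 8925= 1.14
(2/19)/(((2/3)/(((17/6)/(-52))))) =-17/1976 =-0.01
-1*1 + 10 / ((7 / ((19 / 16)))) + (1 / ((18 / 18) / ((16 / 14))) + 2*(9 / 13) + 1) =3075 / 728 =4.22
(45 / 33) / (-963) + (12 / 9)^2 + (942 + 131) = 11385106 / 10593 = 1074.78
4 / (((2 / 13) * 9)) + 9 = 107 / 9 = 11.89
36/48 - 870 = -3477/4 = -869.25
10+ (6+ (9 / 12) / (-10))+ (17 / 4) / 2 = 361 / 20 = 18.05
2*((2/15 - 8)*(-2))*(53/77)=25016/1155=21.66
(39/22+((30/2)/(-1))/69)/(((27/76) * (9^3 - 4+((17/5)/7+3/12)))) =4186840/694050093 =0.01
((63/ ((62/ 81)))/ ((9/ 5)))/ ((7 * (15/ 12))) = 162/ 31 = 5.23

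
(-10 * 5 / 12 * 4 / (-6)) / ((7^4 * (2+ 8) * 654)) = 5 / 28264572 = 0.00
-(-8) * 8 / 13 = 64 / 13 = 4.92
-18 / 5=-3.60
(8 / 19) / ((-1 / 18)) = -144 / 19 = -7.58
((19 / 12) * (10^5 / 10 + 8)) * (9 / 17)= 142614 / 17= 8389.06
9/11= 0.82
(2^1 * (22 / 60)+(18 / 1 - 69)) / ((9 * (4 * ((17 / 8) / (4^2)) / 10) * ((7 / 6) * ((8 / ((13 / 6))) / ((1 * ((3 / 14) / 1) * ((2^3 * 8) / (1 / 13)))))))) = -32621056 / 7497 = -4351.21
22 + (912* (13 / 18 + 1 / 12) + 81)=2513 / 3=837.67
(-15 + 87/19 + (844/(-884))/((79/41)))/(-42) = 3621251/13932282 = 0.26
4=4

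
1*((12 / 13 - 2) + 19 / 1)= 233 / 13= 17.92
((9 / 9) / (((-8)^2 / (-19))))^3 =-6859 / 262144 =-0.03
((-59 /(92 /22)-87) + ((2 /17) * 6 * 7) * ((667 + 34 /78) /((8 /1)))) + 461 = 7849485 /10166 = 772.13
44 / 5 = 8.80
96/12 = 8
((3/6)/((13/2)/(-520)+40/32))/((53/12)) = 160/1749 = 0.09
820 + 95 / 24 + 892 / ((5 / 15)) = 83999 / 24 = 3499.96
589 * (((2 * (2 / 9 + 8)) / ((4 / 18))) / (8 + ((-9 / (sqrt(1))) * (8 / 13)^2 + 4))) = 3683017 / 726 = 5073.03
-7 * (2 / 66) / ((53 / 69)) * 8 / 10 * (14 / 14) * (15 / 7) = -276 / 583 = -0.47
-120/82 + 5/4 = -35/164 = -0.21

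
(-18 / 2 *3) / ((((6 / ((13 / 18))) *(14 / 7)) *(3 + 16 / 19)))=-247 / 584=-0.42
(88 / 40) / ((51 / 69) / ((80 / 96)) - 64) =-253 / 7258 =-0.03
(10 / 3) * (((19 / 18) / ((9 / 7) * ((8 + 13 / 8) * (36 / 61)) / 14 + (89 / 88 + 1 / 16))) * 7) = 49976080 / 3237489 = 15.44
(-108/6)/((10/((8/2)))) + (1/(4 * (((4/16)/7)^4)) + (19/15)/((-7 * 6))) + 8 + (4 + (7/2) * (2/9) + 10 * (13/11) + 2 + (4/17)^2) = 20519503027/133518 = 153683.42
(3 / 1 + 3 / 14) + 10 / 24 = 305 / 84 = 3.63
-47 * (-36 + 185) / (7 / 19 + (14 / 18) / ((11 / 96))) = -4390881 / 4487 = -978.58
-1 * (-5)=5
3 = 3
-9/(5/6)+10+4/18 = -26/45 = -0.58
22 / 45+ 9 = 427 / 45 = 9.49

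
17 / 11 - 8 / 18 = 109 / 99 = 1.10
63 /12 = 21 /4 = 5.25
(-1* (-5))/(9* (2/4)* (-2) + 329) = 1/64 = 0.02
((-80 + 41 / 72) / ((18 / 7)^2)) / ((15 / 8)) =-280231 / 43740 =-6.41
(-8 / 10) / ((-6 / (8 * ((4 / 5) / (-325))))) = -64 / 24375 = -0.00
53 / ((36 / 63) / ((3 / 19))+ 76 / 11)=12243 / 2432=5.03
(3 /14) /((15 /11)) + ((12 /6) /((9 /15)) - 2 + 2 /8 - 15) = -5569 /420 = -13.26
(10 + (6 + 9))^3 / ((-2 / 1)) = -15625 / 2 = -7812.50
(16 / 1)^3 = 4096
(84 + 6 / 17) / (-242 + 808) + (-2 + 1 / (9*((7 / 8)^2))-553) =-1176892204 / 2121651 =-554.71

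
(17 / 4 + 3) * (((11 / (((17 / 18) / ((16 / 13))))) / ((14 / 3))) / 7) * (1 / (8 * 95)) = 0.00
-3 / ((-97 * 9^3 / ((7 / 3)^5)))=16807 / 5727753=0.00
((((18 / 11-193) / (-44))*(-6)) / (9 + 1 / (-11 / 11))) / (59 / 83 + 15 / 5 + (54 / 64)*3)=-1048290 / 2006059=-0.52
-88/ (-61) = 88/ 61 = 1.44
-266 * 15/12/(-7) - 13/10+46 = 461/5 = 92.20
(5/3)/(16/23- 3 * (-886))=23/36690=0.00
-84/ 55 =-1.53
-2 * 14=-28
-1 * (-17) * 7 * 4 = 476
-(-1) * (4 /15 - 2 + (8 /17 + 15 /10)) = 121 /510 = 0.24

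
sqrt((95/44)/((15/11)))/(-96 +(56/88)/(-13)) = -143 * sqrt(57)/82410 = -0.01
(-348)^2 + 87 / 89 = 10778343 / 89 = 121104.98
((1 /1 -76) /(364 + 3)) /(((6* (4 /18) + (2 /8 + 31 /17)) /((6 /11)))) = -18360 /561143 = -0.03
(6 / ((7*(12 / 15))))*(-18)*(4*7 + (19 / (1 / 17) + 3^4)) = -58320 / 7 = -8331.43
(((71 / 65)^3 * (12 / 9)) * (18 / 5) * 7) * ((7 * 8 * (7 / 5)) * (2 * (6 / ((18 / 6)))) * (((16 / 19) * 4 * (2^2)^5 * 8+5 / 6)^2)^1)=77753098858807060071488 / 7435471875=10457049689103.57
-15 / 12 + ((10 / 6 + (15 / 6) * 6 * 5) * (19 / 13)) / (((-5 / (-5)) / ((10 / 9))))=173045 / 1404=123.25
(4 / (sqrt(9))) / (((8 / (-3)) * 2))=-1 / 4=-0.25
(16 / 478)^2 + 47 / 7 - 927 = -367973034 / 399847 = -920.28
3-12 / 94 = 135 / 47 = 2.87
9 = 9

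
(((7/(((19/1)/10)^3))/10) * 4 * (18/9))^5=5507317760000000000/15181127029874798299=0.36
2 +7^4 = 2403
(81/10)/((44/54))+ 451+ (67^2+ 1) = 1089207/220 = 4950.94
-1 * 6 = -6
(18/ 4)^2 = 81/ 4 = 20.25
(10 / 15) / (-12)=-1 / 18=-0.06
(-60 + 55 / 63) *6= -7450 / 21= -354.76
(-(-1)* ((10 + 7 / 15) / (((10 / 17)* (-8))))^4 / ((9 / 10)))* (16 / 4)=50745121320721 / 466560000000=108.76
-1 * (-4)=4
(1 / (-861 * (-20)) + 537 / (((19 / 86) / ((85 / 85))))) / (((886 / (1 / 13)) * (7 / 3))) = 795254059 / 8793071560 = 0.09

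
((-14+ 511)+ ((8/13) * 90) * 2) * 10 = 79010/13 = 6077.69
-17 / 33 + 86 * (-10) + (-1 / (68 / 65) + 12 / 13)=-25103905 / 29172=-860.55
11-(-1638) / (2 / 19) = 15572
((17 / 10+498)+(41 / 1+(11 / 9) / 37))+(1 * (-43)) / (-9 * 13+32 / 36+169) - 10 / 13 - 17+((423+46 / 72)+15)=2474758786 / 2575755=960.79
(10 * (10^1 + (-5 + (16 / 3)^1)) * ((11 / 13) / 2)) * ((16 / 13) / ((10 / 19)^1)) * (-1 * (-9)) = 155496 / 169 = 920.09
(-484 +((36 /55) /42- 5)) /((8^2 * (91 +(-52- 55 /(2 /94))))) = 188259 /62733440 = 0.00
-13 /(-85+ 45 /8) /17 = 104 /10795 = 0.01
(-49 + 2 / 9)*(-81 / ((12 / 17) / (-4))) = -22389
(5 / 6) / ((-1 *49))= -5 / 294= -0.02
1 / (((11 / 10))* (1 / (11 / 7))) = 10 / 7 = 1.43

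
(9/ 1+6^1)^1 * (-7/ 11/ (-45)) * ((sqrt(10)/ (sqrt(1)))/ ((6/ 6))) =7 * sqrt(10)/ 33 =0.67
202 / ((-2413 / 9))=-1818 / 2413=-0.75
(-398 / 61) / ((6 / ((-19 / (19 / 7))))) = 1393 / 183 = 7.61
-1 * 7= -7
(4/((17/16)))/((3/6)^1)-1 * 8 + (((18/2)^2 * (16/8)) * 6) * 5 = 82612/17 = 4859.53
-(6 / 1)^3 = -216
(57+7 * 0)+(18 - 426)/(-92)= 1413/23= 61.43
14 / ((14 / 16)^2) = 128 / 7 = 18.29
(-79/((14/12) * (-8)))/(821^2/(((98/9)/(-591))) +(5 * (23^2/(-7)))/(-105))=-0.00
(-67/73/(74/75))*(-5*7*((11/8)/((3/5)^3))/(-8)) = -80609375/3111552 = -25.91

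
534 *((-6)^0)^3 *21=11214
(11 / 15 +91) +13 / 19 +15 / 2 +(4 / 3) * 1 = 57713 / 570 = 101.25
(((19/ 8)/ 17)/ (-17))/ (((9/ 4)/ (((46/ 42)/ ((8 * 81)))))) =-0.00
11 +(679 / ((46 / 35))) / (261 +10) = 160891 / 12466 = 12.91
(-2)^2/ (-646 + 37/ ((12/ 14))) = -24/ 3617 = -0.01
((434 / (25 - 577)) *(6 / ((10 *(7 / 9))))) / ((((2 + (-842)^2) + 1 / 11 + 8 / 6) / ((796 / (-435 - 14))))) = 1832193 / 1208048587375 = 0.00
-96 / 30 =-16 / 5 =-3.20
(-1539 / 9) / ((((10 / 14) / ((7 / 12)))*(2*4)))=-2793 / 160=-17.46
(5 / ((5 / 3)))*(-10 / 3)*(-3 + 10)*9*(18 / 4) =-2835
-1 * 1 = -1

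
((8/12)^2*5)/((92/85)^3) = 1.75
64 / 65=0.98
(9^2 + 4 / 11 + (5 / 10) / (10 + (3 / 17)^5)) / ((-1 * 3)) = -25431493697 / 937121658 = -27.14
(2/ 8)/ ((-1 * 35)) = -1/ 140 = -0.01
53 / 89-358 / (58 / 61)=-375.92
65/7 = 9.29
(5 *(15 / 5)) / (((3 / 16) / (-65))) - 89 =-5289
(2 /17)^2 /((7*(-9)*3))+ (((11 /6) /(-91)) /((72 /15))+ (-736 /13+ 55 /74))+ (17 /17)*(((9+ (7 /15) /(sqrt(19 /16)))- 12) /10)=-56.13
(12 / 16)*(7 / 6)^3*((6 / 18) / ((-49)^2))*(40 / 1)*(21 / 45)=1 / 324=0.00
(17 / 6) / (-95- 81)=-17 / 1056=-0.02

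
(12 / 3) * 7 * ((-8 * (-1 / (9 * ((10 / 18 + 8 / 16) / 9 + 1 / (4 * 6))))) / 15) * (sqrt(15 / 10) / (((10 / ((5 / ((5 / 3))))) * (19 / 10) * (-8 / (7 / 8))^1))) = -882 * sqrt(6) / 9785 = -0.22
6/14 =3/7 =0.43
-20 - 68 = -88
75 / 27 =25 / 9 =2.78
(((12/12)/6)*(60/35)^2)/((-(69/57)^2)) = -8664/25921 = -0.33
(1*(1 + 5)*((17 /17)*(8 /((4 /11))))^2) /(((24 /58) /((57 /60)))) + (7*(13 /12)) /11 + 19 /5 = 6671.59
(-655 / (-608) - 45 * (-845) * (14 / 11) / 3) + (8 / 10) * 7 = 539671289 / 33440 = 16138.50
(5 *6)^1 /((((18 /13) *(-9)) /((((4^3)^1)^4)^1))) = -1090519040 /27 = -40389594.07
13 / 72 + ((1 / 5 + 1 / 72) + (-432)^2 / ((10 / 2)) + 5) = 1343887 / 36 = 37330.19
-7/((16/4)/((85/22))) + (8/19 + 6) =-0.34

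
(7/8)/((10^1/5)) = 7/16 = 0.44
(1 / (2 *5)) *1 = 1 / 10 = 0.10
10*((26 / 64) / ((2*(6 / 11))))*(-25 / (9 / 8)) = -17875 / 216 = -82.75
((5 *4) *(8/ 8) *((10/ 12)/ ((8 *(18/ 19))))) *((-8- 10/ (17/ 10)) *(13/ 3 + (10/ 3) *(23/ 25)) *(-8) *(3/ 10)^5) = 373293/ 85000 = 4.39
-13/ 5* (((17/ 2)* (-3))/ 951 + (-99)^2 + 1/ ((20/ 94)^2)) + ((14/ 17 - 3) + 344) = -67896390263/ 2694500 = -25198.14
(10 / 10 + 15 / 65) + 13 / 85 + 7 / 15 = 6134 / 3315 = 1.85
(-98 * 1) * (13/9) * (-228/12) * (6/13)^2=7448/13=572.92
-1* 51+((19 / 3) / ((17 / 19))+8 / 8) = -2189 / 51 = -42.92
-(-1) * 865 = 865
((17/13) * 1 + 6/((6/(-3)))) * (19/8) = -209/52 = -4.02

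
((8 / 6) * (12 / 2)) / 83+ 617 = 51219 / 83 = 617.10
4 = 4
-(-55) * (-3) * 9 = -1485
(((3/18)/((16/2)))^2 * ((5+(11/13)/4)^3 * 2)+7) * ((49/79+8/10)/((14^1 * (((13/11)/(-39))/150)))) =-35599432126665/9952796672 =-3576.83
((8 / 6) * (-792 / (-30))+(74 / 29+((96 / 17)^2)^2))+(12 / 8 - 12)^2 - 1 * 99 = 1065.93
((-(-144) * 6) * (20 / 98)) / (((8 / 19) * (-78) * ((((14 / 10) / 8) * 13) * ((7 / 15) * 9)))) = -228000 / 405769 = -0.56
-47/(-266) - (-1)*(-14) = -13.82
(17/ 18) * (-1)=-17/ 18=-0.94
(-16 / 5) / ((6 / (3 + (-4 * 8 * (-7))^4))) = -20141047832 / 15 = -1342736522.13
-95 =-95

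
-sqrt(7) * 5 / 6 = -5 * sqrt(7) / 6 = -2.20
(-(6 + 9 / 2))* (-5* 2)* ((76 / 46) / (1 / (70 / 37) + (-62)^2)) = 279300 / 6189691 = 0.05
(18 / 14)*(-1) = -9 / 7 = -1.29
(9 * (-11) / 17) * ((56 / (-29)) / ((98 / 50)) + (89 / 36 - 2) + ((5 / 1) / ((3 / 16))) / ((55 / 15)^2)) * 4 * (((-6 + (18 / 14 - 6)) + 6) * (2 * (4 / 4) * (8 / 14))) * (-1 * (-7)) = 31206984 / 24157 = 1291.84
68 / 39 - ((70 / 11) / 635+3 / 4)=214351 / 217932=0.98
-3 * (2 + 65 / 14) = -279 / 14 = -19.93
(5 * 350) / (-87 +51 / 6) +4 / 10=-17186 / 785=-21.89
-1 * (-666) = 666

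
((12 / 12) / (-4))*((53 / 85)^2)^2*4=-0.15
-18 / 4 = -9 / 2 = -4.50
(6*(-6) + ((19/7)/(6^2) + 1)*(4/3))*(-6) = 13066/63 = 207.40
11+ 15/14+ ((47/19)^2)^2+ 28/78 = 3548794453/71155266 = 49.87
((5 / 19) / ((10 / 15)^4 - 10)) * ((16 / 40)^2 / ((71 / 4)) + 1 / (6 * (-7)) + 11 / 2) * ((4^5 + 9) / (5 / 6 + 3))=-17107865253 / 431120165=-39.68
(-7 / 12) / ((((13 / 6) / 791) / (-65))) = 27685 / 2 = 13842.50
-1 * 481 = -481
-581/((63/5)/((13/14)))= -5395/126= -42.82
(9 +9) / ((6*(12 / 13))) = 13 / 4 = 3.25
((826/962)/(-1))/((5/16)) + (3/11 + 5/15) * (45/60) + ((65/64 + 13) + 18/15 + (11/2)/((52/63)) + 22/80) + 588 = 205836331/338624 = 607.86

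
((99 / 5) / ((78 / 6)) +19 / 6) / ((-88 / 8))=-1829 / 4290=-0.43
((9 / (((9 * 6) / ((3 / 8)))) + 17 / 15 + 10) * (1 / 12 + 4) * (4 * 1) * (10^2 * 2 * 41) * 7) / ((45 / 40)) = 755745620 / 81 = 9330192.84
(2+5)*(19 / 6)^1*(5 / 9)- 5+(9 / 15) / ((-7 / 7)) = 1813 / 270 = 6.71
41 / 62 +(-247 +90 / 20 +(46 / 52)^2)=-5051573 / 20956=-241.06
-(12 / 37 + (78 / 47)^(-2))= -154741 / 225108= -0.69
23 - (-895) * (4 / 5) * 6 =4319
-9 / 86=-0.10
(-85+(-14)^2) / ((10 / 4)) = 44.40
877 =877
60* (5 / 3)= 100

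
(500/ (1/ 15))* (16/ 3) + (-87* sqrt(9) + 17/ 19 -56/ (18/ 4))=6793394/ 171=39727.45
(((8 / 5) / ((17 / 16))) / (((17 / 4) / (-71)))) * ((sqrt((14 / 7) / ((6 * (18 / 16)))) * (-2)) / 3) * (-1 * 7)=-1017856 * sqrt(6) / 39015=-63.90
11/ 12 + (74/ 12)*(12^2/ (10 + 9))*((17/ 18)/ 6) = 8.27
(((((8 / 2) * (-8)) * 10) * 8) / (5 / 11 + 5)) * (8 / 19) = -11264 / 57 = -197.61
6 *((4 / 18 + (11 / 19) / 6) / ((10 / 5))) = 0.96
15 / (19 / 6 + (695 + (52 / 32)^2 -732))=-2880 / 5989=-0.48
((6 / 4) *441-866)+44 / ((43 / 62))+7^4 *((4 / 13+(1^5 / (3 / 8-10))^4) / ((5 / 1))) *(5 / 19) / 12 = -128584682153 / 933012366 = -137.82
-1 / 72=-0.01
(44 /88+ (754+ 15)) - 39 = 1461 /2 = 730.50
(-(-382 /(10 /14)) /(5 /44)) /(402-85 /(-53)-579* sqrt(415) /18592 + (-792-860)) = -114551593737641984 /30386410472054925 + 14287990275328* sqrt(415) /151932052360274625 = -3.77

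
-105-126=-231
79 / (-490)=-79 / 490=-0.16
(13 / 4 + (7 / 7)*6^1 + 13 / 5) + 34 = 917 / 20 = 45.85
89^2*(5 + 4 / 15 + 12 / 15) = 720811 / 15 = 48054.07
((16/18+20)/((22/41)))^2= 14853316/9801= 1515.49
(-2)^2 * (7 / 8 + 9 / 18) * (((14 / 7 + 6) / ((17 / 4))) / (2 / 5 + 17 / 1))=880 / 1479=0.59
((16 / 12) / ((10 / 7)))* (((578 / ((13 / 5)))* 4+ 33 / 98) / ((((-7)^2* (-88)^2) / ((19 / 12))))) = 21532871 / 6215489280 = 0.00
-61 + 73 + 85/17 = 17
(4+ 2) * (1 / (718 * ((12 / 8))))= 2 / 359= 0.01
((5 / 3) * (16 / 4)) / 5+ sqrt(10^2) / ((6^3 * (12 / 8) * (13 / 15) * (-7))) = 6527 / 4914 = 1.33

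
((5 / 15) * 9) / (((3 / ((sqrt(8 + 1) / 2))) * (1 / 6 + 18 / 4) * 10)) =9 / 280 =0.03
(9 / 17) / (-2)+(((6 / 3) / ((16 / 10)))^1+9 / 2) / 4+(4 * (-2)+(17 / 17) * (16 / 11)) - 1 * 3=-25051 / 2992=-8.37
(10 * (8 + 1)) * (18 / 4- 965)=-86445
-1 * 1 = -1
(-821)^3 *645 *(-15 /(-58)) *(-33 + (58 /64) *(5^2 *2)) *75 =-79105728538085625 /928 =-85243241959143.99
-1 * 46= -46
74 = 74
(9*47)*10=4230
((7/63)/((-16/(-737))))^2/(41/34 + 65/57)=175443587/15714432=11.16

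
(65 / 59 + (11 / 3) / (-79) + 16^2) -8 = 3482540 / 13983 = 249.06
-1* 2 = -2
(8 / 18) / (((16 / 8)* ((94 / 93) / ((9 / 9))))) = 31 / 141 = 0.22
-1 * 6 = -6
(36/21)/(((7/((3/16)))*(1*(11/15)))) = 135/2156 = 0.06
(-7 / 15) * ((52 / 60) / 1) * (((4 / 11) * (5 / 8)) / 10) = -91 / 9900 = -0.01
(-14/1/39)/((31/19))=-266/1209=-0.22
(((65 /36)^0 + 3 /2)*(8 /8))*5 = 25 /2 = 12.50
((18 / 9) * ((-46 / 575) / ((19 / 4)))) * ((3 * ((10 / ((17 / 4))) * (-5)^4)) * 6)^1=-288000 / 323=-891.64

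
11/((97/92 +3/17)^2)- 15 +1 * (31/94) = -234617601/31666250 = -7.41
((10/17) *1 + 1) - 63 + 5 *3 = -789/17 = -46.41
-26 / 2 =-13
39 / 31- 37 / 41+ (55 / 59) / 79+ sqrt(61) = 2176677 / 5924131+ sqrt(61) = 8.18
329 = 329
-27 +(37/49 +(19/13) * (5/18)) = -296269/11466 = -25.84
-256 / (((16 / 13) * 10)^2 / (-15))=507 / 20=25.35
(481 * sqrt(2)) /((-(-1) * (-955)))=-481 * sqrt(2) /955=-0.71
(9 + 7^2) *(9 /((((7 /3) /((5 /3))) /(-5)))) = -13050 /7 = -1864.29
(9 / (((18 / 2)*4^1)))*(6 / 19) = 0.08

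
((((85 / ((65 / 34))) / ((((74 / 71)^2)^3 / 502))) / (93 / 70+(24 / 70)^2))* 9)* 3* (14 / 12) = 379274.34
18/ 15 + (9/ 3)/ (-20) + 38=781/ 20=39.05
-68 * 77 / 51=-308 / 3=-102.67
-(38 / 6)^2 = -361 / 9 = -40.11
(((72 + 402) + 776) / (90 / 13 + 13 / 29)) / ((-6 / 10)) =-2356250 / 8337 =-282.63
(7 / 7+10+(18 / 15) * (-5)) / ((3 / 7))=35 / 3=11.67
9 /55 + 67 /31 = 3964 /1705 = 2.32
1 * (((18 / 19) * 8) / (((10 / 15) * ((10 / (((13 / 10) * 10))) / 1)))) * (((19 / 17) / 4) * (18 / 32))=3159 / 1360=2.32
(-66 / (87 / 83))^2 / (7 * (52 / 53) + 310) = 88358314 / 7061877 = 12.51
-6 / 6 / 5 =-1 / 5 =-0.20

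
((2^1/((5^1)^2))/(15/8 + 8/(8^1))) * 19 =0.53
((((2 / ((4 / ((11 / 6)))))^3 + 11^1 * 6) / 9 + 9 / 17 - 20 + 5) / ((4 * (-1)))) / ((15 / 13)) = 24236537 / 15863040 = 1.53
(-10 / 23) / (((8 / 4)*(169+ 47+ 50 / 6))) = -15 / 15479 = -0.00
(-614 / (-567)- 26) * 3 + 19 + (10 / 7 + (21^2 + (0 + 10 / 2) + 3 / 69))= 1702810 / 4347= 391.72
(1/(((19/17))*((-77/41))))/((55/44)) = -2788/7315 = -0.38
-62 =-62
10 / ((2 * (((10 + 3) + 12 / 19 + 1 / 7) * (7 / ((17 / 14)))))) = 1615 / 25648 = 0.06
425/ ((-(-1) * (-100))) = -17/ 4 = -4.25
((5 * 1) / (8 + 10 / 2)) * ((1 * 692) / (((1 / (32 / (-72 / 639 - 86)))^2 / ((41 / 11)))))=183069762560 / 1336370607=136.99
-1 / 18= -0.06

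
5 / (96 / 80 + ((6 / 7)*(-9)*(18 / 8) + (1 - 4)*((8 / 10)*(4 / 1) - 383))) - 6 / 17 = -465812 / 1336659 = -0.35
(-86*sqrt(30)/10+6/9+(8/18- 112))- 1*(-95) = -43*sqrt(30)/5- 143/9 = -62.99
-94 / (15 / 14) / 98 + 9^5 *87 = 539412521 / 105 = 5137262.10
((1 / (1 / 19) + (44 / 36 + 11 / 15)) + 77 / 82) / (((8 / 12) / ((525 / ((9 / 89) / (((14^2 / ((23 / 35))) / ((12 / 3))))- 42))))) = -431603699975 / 1051315932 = -410.54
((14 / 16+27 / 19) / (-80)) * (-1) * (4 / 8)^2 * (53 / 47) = 18497 / 2286080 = 0.01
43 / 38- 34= -1249 / 38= -32.87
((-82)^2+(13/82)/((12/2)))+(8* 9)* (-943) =-61171.97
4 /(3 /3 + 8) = 4 /9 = 0.44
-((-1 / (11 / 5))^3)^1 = 125 / 1331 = 0.09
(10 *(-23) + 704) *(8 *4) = 15168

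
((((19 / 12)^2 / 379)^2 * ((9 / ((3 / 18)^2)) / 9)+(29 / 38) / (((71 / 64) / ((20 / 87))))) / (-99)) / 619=-17826409109 / 6839725881155904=-0.00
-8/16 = -1/2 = -0.50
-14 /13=-1.08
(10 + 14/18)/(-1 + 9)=1.35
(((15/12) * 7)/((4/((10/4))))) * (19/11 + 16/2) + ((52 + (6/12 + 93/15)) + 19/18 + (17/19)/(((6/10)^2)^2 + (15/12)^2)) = 577903700347/5092544160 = 113.48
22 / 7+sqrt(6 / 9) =sqrt(6) / 3+22 / 7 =3.96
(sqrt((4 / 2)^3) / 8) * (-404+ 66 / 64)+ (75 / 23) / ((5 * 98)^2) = 3 / 220892-12895 * sqrt(2) / 128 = -142.47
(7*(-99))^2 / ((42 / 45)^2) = 2205225 / 4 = 551306.25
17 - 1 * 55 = -38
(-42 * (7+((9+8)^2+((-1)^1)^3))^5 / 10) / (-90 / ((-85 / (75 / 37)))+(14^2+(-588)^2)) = -27124134.85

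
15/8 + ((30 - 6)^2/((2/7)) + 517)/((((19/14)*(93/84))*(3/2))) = 15913481/14136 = 1125.74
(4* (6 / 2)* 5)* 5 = 300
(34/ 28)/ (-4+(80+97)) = 17/ 2422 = 0.01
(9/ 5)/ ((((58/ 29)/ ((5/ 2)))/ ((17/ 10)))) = 153/ 40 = 3.82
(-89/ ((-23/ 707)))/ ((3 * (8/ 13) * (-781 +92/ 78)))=-10633987/ 5595992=-1.90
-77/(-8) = 77/8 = 9.62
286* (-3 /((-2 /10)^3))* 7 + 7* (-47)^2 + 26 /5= 3831091 /5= 766218.20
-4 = -4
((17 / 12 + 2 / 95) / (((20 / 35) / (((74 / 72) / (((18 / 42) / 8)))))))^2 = 8829853851049 / 3789633600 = 2330.00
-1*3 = -3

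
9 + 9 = 18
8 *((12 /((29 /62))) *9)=53568 /29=1847.17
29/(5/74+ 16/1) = 74/41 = 1.80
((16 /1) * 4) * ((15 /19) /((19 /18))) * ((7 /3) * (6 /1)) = 241920 /361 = 670.14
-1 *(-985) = 985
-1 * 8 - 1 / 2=-17 / 2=-8.50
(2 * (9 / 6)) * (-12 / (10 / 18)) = -324 / 5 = -64.80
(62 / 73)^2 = 3844 / 5329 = 0.72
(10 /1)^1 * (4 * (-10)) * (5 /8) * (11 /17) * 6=-970.59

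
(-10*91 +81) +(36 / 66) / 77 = -702157 / 847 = -828.99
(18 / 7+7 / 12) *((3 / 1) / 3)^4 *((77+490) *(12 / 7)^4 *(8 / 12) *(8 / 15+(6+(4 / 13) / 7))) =14800340736 / 218491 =67738.90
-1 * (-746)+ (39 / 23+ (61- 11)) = 18347 / 23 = 797.70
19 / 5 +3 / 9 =62 / 15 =4.13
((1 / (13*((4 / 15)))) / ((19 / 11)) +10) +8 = 17949 / 988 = 18.17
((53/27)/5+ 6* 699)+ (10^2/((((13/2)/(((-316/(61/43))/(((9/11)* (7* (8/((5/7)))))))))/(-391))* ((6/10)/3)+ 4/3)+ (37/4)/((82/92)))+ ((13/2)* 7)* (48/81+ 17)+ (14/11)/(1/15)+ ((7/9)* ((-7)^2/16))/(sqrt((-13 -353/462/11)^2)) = 80402896900834205252483/15766965142985156760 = 5099.45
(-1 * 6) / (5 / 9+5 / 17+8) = -459 / 677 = -0.68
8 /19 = 0.42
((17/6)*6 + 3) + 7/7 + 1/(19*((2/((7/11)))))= 8785/418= 21.02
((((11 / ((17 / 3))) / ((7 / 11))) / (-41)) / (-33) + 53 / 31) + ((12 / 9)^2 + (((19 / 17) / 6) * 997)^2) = 3192898027201 / 92564388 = 34493.81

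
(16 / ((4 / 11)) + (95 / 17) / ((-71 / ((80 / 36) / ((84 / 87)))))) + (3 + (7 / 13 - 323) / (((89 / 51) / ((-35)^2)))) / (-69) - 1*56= 6613520763826 / 2023527051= 3268.31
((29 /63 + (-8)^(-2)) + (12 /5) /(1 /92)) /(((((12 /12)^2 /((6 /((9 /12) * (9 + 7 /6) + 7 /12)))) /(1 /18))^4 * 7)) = 285499072 /3321035350605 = 0.00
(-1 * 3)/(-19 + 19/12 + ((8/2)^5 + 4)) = -36/12127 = -0.00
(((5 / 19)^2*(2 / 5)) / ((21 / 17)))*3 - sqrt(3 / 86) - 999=-2524303 / 2527 - sqrt(258) / 86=-999.12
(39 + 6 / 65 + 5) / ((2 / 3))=4299 / 65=66.14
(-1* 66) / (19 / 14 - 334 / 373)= -344652 / 2411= -142.95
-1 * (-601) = 601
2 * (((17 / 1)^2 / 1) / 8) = 289 / 4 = 72.25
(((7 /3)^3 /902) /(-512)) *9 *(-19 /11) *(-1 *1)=-6517 /15240192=-0.00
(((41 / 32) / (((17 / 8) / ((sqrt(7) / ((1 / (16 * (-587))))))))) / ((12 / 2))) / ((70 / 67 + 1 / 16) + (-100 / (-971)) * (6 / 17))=-2183.47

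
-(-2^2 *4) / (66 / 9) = 24 / 11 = 2.18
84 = 84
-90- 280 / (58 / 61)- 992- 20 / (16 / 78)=-85491 / 58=-1473.98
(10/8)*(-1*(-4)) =5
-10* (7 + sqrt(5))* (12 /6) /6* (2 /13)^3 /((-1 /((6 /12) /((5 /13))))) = 8* sqrt(5) /507 + 56 /507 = 0.15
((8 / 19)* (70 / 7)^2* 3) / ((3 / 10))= 8000 / 19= 421.05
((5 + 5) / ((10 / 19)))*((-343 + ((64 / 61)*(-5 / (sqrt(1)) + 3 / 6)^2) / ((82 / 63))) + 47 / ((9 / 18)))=-11056575 / 2501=-4420.86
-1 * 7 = -7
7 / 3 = 2.33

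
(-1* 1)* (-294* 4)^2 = -1382976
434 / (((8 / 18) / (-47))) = -91791 / 2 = -45895.50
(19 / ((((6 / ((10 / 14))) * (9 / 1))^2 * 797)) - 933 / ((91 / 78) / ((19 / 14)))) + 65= -16599043331 / 16268364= -1020.33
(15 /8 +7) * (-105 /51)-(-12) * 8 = 10571 /136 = 77.73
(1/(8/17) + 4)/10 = 49/80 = 0.61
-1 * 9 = -9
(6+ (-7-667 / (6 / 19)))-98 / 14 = -2120.17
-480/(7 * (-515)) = 96/721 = 0.13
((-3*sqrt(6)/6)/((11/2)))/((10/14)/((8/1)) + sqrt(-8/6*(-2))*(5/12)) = -28224/84755 + 1512*sqrt(6)/84755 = -0.29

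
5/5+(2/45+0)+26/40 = 61/36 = 1.69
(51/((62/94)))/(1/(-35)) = -2706.29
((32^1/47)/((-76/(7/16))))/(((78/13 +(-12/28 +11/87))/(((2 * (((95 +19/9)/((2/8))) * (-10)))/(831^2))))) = 261464/33787078047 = 0.00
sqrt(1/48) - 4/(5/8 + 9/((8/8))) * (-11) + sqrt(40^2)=sqrt(3)/12 + 312/7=44.72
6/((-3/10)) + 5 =-15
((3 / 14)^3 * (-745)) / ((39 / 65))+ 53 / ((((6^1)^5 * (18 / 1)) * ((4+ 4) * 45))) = -211159205821 / 17283248640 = -12.22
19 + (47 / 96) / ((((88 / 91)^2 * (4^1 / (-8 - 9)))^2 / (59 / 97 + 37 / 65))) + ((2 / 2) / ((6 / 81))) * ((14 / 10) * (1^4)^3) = 8691838399183 / 174511349760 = 49.81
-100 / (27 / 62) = -229.63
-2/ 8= -1/ 4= -0.25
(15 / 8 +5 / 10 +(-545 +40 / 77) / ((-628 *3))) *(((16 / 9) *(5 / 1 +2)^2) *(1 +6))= 25248818 / 15543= 1624.45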